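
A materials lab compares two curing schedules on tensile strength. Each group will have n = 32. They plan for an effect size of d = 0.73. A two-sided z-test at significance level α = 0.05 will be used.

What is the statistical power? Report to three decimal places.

Noncentrality parameter: δ = d·√(n/2) = 0.73 × √(32/2) = 2.9200
Critical value for a two-sided test at α = 0.05: z_{α/2} = 1.960.
Power = Φ(δ − 1.960) + Φ(−δ − 1.960) = Φ(0.960) + Φ(-4.880) = 0.8315 + 0.0000 = 0.8315.

Power ≈ 0.831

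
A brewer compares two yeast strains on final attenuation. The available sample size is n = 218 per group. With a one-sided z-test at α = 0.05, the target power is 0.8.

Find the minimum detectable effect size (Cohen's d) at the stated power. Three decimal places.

d ≈ 0.238

Required noncentrality: δ = z_{0.05} + z_{0.20} = 1.645 + 0.842 = 2.486.
δ = d·√(n/2) ⇒ d = δ/√(n/2) = 2.486/√(218/2) = 0.2382.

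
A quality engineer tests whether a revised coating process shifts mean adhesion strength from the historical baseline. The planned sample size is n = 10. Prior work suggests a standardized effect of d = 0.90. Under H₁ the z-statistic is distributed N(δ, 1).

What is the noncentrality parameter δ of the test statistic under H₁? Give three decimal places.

The noncentrality parameter scales effect size by the design's sample-size factor: δ = d·√n = 0.90 × √10 = 2.8460

δ ≈ 2.846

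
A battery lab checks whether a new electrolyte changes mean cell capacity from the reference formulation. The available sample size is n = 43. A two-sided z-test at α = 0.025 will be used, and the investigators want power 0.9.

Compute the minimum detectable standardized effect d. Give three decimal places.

Need Φ(δ − 2.241) = 0.9, so δ = 2.241 + 1.282 = 3.523.
(Lower-tail contribution to power is negligible for δ > 0.)
δ = d·√n ⇒ d = δ/√n = 3.523/√43 = 0.5372.

d ≈ 0.537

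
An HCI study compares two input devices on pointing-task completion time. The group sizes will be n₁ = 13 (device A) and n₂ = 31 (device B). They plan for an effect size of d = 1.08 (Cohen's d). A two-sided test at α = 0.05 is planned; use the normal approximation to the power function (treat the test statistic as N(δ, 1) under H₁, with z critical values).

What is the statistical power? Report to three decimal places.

Power ≈ 0.905

Noncentrality parameter: δ = d / √(1/n₁ + 1/n₂) = 1.08 / √(1/13 + 1/31) = 3.2685
Two-sided α = 0.05 → critical value z_{0.025} = 1.960.
Power = Φ(δ − 1.960) + Φ(−δ − 1.960) = Φ(1.309) + Φ(-5.228) = 0.9047 + 0.0000 = 0.9047.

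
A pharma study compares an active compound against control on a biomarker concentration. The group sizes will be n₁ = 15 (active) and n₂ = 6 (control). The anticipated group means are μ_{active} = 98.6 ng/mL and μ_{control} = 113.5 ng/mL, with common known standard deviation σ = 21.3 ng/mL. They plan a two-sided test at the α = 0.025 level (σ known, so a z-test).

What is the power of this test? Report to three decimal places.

Power ≈ 0.214

Standardized effect: d = |μ_{active} − μ_{control}| / σ = |98.6 − 113.5| / 21.3 = 0.6995
Noncentrality parameter: δ = d / √(1/n₁ + 1/n₂) = 0.6995 / √(1/15 + 1/6) = 1.4482
Two-sided α = 0.025 → critical value z_{0.0125} = 2.241.
Power = Φ(δ − 2.241) + Φ(−δ − 2.241) = Φ(-0.793) + Φ(-3.690) = 0.2138 + 0.0001 = 0.2139.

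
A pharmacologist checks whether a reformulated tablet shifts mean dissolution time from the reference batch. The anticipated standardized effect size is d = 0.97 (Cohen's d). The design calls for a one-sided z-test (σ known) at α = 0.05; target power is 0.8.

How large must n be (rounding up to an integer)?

Set Φ(δ − 1.645) = 0.8; then δ − 1.645 = Φ⁻¹(0.8) = 0.842, giving δ = 2.486.
δ = d·√n ⇒ n = (δ/d)² = (2.486 / 0.97)² = 6.57.
Rounding up, n = 7.

n = 7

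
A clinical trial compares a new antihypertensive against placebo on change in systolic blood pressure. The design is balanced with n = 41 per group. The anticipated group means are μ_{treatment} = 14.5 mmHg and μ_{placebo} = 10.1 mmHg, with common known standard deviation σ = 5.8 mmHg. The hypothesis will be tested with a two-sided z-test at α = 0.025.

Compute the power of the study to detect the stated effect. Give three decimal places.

Power ≈ 0.884

Standardized effect: d = |μ_{treatment} − μ_{placebo}| / σ = |14.5 − 10.1| / 5.8 = 0.7586
Noncentrality parameter: λ = d·√(n/2) = 0.7586 × √(41/2) = 3.4348
Two-sided α = 0.025 → critical value z_{0.0125} = 2.241.
Power = Φ(λ − 2.241) + Φ(−λ − 2.241) = Φ(1.193) + Φ(-5.676) = 0.8836 + 0.0000 = 0.8836.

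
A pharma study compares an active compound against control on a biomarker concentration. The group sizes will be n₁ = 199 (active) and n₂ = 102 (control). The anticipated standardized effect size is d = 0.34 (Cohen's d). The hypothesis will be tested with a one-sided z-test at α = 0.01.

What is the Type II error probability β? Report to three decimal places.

Noncentrality parameter: δ = d / √(1/n₁ + 1/n₂) = 0.34 / √(1/199 + 1/102) = 2.7920
One-sided α = 0.01 → critical value z_{0.01} = 2.326.
Power = Φ(δ − 2.326) = Φ(0.466) = 0.6793.
Type II error: β = 1 − power = 1 − 0.6793 = 0.3207.

β ≈ 0.321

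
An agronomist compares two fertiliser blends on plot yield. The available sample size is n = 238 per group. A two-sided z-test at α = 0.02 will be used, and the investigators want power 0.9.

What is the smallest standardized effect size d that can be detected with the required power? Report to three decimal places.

Required noncentrality: δ = z_{0.01} + z_{0.10} = 2.326 + 1.282 = 3.608.
(Lower-tail contribution to power is negligible for δ > 0.)
δ = d·√(n/2) ⇒ d = δ/√(n/2) = 3.608/√(238/2) = 0.3307.

d ≈ 0.331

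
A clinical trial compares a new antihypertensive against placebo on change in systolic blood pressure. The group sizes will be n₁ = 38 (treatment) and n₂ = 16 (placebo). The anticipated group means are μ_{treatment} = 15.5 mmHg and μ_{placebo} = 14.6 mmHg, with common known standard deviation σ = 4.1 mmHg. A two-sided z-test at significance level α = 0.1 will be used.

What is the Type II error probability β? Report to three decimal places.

β ≈ 0.810

Standardized effect: d = |μ_{treatment} − μ_{placebo}| / σ = |15.5 − 14.6| / 4.1 = 0.2195
Noncentrality parameter: δ = d / √(1/n₁ + 1/n₂) = 0.2195 / √(1/38 + 1/16) = 0.7366
Critical value for a two-sided test at α = 0.1: z_{α/2} = 1.645.
Power = Φ(δ − 1.645) + Φ(−δ − 1.645) = Φ(-0.908) + Φ(-2.381) = 0.1819 + 0.0086 = 0.1905.
Type II error: β = 1 − power = 1 − 0.1905 = 0.8095.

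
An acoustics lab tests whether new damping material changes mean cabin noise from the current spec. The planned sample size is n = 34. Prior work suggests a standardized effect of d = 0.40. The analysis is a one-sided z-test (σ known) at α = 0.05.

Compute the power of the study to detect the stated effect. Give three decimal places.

Noncentrality parameter: δ = d·√n = 0.40 × √34 = 2.3324
One-sided α = 0.05 → critical value z_{0.05} = 1.645.
Power = P(Z > 1.645 − δ) = Φ(0.688) = 0.7541.

Power ≈ 0.754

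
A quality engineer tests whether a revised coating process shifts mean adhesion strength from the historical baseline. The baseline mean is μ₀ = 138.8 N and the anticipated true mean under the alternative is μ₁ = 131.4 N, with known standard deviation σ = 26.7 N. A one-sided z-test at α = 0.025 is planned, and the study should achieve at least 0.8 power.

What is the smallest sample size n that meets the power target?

Standardized effect: d = |μ₁ − μ₀| / σ = |131.4 − 138.8| / 26.7 = 0.2772
For power 0.8 need Φ(δ − z_{0.025}) = 0.8, so δ = z_{0.025} + z_{0.20} = 1.960 + 0.842 = 2.802.
δ = d·√n ⇒ n = (δ/d)² = (2.802 / 0.2772)² = 102.18.
Rounding up, n = 103.

n = 103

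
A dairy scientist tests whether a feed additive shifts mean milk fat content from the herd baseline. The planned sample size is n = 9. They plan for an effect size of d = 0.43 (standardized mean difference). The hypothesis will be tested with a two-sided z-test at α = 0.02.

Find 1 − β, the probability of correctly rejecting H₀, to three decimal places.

Power ≈ 0.150

Noncentrality parameter: δ = d·√n = 0.43 × √9 = 1.2900
Two-sided α = 0.02 → critical value z_{0.01} = 2.326.
Power = Φ(δ − 2.326) + Φ(−δ − 2.326) = Φ(-1.036) + Φ(-3.616) = 0.1500 + 0.0001 = 0.1502.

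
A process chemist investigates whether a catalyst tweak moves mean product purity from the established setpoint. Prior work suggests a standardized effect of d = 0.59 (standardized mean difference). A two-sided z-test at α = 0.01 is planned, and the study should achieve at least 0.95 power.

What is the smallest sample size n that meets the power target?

For power 0.95 need Φ(δ − z_{0.005}) = 0.95, so δ = z_{0.005} + z_{0.05} = 2.576 + 1.645 = 4.221.
(The Φ(−δ − z_{α/2}) term is vanishingly small for δ > 0 and is dropped in the standard sample-size formula.)
δ = d·√n ⇒ n = (δ/d)² = (4.221 / 0.59)² = 51.18.
Round up to the next whole unit.

n = 52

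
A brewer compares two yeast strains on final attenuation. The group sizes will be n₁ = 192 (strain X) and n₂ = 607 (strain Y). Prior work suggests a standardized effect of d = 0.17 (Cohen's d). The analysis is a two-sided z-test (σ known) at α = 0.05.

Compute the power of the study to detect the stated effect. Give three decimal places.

Noncentrality parameter: δ = d / √(1/n₁ + 1/n₂) = 0.17 / √(1/192 + 1/607) = 2.0531
Two-sided α = 0.05 → critical value z_{0.025} = 1.960.
Power = Φ(δ − 1.960) + Φ(−δ − 1.960) = Φ(0.093) + Φ(-4.013) = 0.5371 + 0.0000 = 0.5372.

Power ≈ 0.537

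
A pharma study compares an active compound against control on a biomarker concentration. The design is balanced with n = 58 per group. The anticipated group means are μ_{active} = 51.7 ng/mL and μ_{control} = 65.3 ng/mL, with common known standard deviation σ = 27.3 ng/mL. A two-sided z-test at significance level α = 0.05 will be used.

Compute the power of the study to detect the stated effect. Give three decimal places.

Standardized effect: d = |μ_{active} − μ_{control}| / σ = |51.7 − 65.3| / 27.3 = 0.4982
Noncentrality parameter: λ = d·√(n/2) = 0.4982 × √(58/2) = 2.6827
Critical value for a two-sided test at α = 0.05: z_{α/2} = 1.960.
Power = Φ(λ − 1.960) + Φ(−λ − 1.960) = Φ(0.723) + Φ(-4.643) = 0.7651 + 0.0000 = 0.7651.

Power ≈ 0.765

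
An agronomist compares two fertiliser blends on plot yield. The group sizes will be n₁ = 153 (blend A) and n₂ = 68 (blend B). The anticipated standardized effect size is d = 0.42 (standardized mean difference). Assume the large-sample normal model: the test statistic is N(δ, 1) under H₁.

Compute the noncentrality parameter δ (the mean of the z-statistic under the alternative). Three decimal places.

δ ≈ 2.882

δ = d / √(1/n₁ + 1/n₂) = 0.42 / √(1/153 + 1/68) = 2.8817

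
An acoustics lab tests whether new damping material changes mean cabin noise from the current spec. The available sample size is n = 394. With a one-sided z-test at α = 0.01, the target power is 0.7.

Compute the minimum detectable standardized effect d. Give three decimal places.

d ≈ 0.144

Need Φ(δ − 2.326) = 0.7, so δ = 2.326 + 0.524 = 2.851.
δ = d·√n ⇒ d = δ/√n = 2.851/√394 = 0.1436.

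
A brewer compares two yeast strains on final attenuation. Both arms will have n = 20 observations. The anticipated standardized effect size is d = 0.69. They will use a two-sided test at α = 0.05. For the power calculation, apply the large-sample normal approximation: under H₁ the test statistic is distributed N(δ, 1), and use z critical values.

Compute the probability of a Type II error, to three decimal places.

Noncentrality parameter: δ = d·√(n/2) = 0.69 × √(20/2) = 2.1820
Two-sided α = 0.05 → critical value z_{0.025} = 1.960.
Power = Φ(δ − 1.960) + Φ(−δ − 1.960) = Φ(0.222) + Φ(-4.142) = 0.5878 + 0.0000 = 0.5879.
Type II error: β = 1 − power = 1 − 0.5879 = 0.4121.

β ≈ 0.412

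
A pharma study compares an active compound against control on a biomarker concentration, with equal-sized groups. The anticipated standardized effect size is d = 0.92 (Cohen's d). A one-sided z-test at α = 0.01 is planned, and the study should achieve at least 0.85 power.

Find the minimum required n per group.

n = 27 per group

For power 0.85 need Φ(δ − z_{0.01}) = 0.85, so δ = z_{0.01} + z_{0.15} = 2.326 + 1.036 = 3.363.
δ = d·√(n/2) ⇒ n = 2(δ/d)² = 2 × (3.363 / 0.92)² = 26.72.
Rounding up, n = 27 per group.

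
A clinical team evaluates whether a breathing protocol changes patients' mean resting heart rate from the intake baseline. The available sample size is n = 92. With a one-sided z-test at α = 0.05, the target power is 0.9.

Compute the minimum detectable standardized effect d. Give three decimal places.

Need Φ(δ − 1.645) = 0.9, so δ = 1.645 + 1.282 = 2.926.
δ = d·√n ⇒ d = δ/√n = 2.926/√92 = 0.3051.

d ≈ 0.305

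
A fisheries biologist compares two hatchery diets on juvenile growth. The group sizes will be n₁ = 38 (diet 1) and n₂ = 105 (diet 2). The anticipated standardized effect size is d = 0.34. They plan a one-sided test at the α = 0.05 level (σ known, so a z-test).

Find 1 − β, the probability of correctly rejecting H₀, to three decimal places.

Noncentrality parameter: δ = d / √(1/n₁ + 1/n₂) = 0.34 / √(1/38 + 1/105) = 1.7960
Critical value for a one-sided test at α = 0.05: z_α = 1.645.
Power = Φ(δ − 1.645) = Φ(0.151) = 0.5601.

Power ≈ 0.560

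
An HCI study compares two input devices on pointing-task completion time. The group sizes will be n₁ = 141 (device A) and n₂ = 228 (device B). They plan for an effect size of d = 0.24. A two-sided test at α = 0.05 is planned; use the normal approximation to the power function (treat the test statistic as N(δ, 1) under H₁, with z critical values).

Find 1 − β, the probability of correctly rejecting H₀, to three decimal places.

Noncentrality parameter: δ = d / √(1/n₁ + 1/n₂) = 0.24 / √(1/141 + 1/228) = 2.2401
Two-sided α = 0.05 → critical value z_{0.025} = 1.960.
Power = Φ(δ − 1.960) + Φ(−δ − 1.960) = Φ(0.280) + Φ(-4.200) = 0.6103 + 0.0000 = 0.6103.

Power ≈ 0.610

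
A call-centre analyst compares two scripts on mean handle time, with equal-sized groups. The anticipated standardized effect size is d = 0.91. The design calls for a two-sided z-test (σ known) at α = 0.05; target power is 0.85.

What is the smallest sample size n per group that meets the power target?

n = 22 per group

For power 0.85 need Φ(δ − z_{0.025}) = 0.85, so δ = z_{0.025} + z_{0.15} = 1.960 + 1.036 = 2.996.
(Ignoring the negligible lower-tail rejection probability gives the usual closed-form inversion.)
δ = d·√(n/2) ⇒ n = 2(δ/d)² = 2 × (2.996 / 0.91)² = 21.68.
Round up to the next whole unit.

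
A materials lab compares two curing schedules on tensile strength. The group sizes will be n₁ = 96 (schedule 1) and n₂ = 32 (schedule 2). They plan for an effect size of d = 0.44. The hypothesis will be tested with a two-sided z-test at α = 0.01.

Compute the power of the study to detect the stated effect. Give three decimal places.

Noncentrality parameter: δ = d / √(1/n₁ + 1/n₂) = 0.44 / √(1/96 + 1/32) = 2.1556
Two-sided α = 0.01 → critical value z_{0.005} = 2.576.
Power = Φ(δ − 2.576) + Φ(−δ − 2.576) = Φ(-0.420) + Φ(-4.731) = 0.3371 + 0.0000 = 0.3371.

Power ≈ 0.337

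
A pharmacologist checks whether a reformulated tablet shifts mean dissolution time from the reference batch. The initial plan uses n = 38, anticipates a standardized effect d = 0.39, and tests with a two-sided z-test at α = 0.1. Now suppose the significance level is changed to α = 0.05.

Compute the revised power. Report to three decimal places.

δ = d·√n = 0.39 × √38 = 2.4041 (unchanged). New critical value: z_{0.025} = 1.960.
Revised power = Φ(δ − 1.960) + Φ(−δ − 1.960) = Φ(0.444) + Φ(-4.364) = 0.6715 + 0.0000 = 0.6715.

Power ≈ 0.672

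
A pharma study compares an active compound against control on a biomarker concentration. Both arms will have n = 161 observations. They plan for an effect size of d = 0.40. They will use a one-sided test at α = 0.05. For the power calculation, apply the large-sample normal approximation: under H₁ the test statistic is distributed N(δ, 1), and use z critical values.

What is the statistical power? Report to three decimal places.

Noncentrality parameter: λ = d·√(n/2) = 0.40 × √(161/2) = 3.5889
Critical value for a one-sided test at α = 0.05: z_α = 1.645.
Power = P(Z > 1.645 − λ) = Φ(1.944) = 0.9741.

Power ≈ 0.974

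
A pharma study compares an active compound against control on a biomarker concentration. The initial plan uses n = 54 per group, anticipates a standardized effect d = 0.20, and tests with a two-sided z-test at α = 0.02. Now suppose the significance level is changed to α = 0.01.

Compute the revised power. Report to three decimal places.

δ = d·√(n/2) = 0.20 × √(54/2) = 1.0392 (unchanged). New critical value: z_{0.005} = 2.576.
Revised power = Φ(δ − 2.576) + Φ(−δ − 2.576) = Φ(-1.537) + Φ(-3.615) = 0.0622 + 0.0002 = 0.0623.

Power ≈ 0.062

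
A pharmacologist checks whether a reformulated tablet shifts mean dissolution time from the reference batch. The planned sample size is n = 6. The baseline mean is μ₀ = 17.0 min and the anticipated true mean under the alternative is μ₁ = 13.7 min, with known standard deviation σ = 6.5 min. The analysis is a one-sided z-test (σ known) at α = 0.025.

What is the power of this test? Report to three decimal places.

Standardized effect: d = |μ₁ − μ₀| / σ = |13.7 − 17.0| / 6.5 = 0.5077
Noncentrality parameter: δ = d·√n = 0.5077 × √6 = 1.2436
One-sided α = 0.025 → critical value z_{0.025} = 1.960.
Power = P(Z > 1.960 − δ) = Φ(-0.716) = 0.2369.

Power ≈ 0.237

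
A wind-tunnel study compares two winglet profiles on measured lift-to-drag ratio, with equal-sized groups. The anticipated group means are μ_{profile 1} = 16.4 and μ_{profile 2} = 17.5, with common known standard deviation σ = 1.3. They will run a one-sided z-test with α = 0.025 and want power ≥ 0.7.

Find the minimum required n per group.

Standardized effect: d = |μ_{profile 1} − μ_{profile 2}| / σ = |16.4 − 17.5| / 1.3 = 0.8462
Set Φ(δ − 1.960) = 0.7; then δ − 1.960 = Φ⁻¹(0.7) = 0.524, giving δ = 2.484.
δ = d·√(n/2) ⇒ n = 2(δ/d)² = 2 × (2.484 / 0.8462)² = 17.24.
Round up to the next whole unit.

n = 18 per group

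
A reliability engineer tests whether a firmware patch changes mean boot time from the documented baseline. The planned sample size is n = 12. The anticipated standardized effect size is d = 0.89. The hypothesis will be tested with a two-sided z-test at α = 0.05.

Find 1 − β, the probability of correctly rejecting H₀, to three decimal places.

Power ≈ 0.869

Noncentrality parameter: δ = d·√n = 0.89 × √12 = 3.0831
Two-sided α = 0.05 → critical value z_{0.025} = 1.960.
Power = Φ(δ − 1.960) + Φ(−δ − 1.960) = Φ(1.123) + Φ(-5.043) = 0.8693 + 0.0000 = 0.8693.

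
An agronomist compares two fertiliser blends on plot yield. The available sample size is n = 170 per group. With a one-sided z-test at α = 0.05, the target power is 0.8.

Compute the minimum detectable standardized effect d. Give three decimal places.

Need Φ(δ − 1.645) = 0.8, so δ = 1.645 + 0.842 = 2.486.
δ = d·√(n/2) ⇒ d = δ/√(n/2) = 2.486/√(170/2) = 0.2697.

d ≈ 0.270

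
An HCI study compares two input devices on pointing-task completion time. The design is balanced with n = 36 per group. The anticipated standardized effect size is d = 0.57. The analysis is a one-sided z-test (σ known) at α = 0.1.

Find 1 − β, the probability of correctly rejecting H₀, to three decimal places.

Noncentrality parameter: δ = d·√(n/2) = 0.57 × √(36/2) = 2.4183
One-sided α = 0.1 → critical value z_{0.1} = 1.282.
Power = Φ(δ − 1.282) = Φ(1.137) = 0.8722.

Power ≈ 0.872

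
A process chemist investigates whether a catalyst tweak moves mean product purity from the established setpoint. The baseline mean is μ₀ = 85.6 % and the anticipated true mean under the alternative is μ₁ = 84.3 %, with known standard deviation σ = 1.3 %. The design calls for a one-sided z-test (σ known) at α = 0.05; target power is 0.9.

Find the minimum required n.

n = 9

Standardized effect: d = |μ₁ − μ₀| / σ = |84.3 − 85.6| / 1.3 = 1.0000
Set Φ(δ − 1.645) = 0.9; then δ − 1.645 = Φ⁻¹(0.9) = 1.282, giving δ = 2.926.
δ = d·√n ⇒ n = (δ/d)² = (2.926 / 1.0000)² = 8.56.
Rounding up, n = 9.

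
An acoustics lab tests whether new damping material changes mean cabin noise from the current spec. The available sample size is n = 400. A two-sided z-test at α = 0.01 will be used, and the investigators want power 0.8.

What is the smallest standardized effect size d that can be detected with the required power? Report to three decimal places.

d ≈ 0.171

Need Φ(δ − 2.576) = 0.8, so δ = 2.576 + 0.842 = 3.417.
(The second rejection-region term Φ(−δ − z_{α/2}) is negligible and dropped.)
δ = d·√n ⇒ d = δ/√n = 3.417/√400 = 0.1709.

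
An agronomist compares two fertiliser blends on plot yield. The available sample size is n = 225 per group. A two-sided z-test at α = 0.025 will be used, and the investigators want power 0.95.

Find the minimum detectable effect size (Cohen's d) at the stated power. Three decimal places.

d ≈ 0.366

Need Φ(δ − 2.241) = 0.95, so δ = 2.241 + 1.645 = 3.886.
(Lower-tail contribution to power is negligible for δ > 0.)
δ = d·√(n/2) ⇒ d = δ/√(n/2) = 3.886/√(225/2) = 0.3664.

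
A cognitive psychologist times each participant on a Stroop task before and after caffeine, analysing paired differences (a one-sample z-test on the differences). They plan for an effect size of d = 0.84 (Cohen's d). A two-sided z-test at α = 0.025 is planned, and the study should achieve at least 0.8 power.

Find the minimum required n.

Set Φ(δ − 2.241) = 0.8; then δ − 2.241 = Φ⁻¹(0.8) = 0.842, giving δ = 3.083.
(Ignoring the negligible lower-tail rejection probability gives the usual closed-form inversion.)
δ = d·√n ⇒ n = (δ/d)² = (3.083 / 0.84)² = 13.47.
Round up to the next whole unit.

n = 14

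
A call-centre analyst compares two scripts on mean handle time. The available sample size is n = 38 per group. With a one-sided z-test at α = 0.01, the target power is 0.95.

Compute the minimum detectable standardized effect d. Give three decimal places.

d ≈ 0.911

Need Φ(δ − 2.326) = 0.95, so δ = 2.326 + 1.645 = 3.971.
δ = d·√(n/2) ⇒ d = δ/√(n/2) = 3.971/√(38/2) = 0.9111.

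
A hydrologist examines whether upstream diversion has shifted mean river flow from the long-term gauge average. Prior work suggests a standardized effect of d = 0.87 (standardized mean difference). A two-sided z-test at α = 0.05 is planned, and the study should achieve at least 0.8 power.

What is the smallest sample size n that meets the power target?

n = 11

For power 0.8 need Φ(δ − z_{0.025}) = 0.8, so δ = z_{0.025} + z_{0.20} = 1.960 + 0.842 = 2.802.
(The Φ(−δ − z_{α/2}) term is vanishingly small for δ > 0 and is dropped in the standard sample-size formula.)
δ = d·√n ⇒ n = (δ/d)² = (2.802 / 0.87)² = 10.37.
Round up to the next whole unit.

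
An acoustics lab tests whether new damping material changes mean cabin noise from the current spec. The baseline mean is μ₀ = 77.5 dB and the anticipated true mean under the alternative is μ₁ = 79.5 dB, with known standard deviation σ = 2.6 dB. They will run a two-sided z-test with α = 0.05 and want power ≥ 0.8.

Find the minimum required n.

n = 14

Standardized effect: d = |μ₁ − μ₀| / σ = |79.5 − 77.5| / 2.6 = 0.7692
Set Φ(δ − 1.960) = 0.8; then δ − 1.960 = Φ⁻¹(0.8) = 0.842, giving δ = 2.802.
(The Φ(−δ − z_{α/2}) term is vanishingly small for δ > 0 and is dropped in the standard sample-size formula.)
δ = d·√n ⇒ n = (δ/d)² = (2.802 / 0.7692)² = 13.26.
Rounding up, n = 14.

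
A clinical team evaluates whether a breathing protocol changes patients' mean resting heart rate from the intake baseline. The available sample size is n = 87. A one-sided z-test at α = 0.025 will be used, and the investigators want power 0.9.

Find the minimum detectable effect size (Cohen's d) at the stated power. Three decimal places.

Need Φ(δ − 1.960) = 0.9, so δ = 1.960 + 1.282 = 3.242.
δ = d·√n ⇒ d = δ/√n = 3.242/√87 = 0.3475.

d ≈ 0.348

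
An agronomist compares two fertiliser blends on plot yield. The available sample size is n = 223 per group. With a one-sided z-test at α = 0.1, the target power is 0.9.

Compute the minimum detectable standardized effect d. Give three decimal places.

d ≈ 0.243

Required noncentrality: δ = z_{0.1} + z_{0.10} = 1.282 + 1.282 = 2.563.
δ = d·√(n/2) ⇒ d = δ/√(n/2) = 2.563/√(223/2) = 0.2427.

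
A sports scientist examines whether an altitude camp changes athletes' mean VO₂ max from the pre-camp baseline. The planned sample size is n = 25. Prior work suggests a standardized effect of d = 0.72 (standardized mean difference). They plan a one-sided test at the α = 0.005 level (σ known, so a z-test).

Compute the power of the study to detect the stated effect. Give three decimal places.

Power ≈ 0.847

Noncentrality parameter: δ = d·√n = 0.72 × √25 = 3.6000
Critical value for a one-sided test at α = 0.005: z_α = 2.576.
Power = P(Z > 2.576 − δ) = Φ(1.024) = 0.8471.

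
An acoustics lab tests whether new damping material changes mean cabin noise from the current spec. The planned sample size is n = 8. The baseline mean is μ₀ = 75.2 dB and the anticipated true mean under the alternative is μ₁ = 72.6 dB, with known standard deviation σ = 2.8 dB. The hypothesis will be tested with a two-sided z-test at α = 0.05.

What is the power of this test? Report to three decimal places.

Power ≈ 0.747

Standardized effect: d = |μ₁ − μ₀| / σ = |72.6 − 75.2| / 2.8 = 0.9286
Noncentrality parameter: δ = d·√n = 0.9286 × √8 = 2.6264
Critical value for a two-sided test at α = 0.05: z_{α/2} = 1.960.
Power = Φ(δ − 1.960) + Φ(−δ − 1.960) = Φ(0.666) + Φ(-4.586) = 0.7474 + 0.0000 = 0.7474.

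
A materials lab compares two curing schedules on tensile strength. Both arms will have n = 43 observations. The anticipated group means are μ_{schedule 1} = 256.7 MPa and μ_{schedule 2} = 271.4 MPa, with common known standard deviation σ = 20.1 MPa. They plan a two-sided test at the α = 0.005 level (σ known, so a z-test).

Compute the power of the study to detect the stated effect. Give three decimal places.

Power ≈ 0.720

Standardized effect: d = |μ_{schedule 1} − μ_{schedule 2}| / σ = |256.7 − 271.4| / 20.1 = 0.7313
Noncentrality parameter: δ = d·√(n/2) = 0.7313 × √(43/2) = 3.3911
Two-sided α = 0.005 → critical value z_{0.0025} = 2.807.
Power = Φ(δ − 2.807) + Φ(−δ − 2.807) = Φ(0.584) + Φ(-6.198) = 0.7204 + 0.0000 = 0.7204.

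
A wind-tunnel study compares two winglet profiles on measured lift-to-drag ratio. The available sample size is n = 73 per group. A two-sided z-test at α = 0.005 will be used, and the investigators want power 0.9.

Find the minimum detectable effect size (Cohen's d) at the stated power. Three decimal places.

Need Φ(δ − 2.807) = 0.9, so δ = 2.807 + 1.282 = 4.089.
(The second rejection-region term Φ(−δ − z_{α/2}) is negligible and dropped.)
δ = d·√(n/2) ⇒ d = δ/√(n/2) = 4.089/√(73/2) = 0.6767.

d ≈ 0.677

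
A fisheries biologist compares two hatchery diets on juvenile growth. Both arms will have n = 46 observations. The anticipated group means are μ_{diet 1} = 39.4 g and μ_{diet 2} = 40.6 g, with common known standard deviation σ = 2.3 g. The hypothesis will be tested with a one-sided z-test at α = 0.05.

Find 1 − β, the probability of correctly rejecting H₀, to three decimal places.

Power ≈ 0.804

Standardized effect: d = |μ_{diet 1} − μ_{diet 2}| / σ = |39.4 − 40.6| / 2.3 = 0.5217
Noncentrality parameter: λ = d·√(n/2) = 0.5217 × √(46/2) = 2.5022
One-sided α = 0.05 → critical value z_{0.05} = 1.645.
Power = P(Z > 1.645 − λ) = Φ(0.857) = 0.8044.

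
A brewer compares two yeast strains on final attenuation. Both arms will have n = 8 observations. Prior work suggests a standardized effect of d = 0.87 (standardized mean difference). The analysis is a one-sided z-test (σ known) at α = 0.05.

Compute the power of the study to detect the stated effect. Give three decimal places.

Power ≈ 0.538

Noncentrality parameter: λ = d·√(n/2) = 0.87 × √(8/2) = 1.7400
Critical value for a one-sided test at α = 0.05: z_α = 1.645.
Power = Φ(λ − 1.645) = Φ(0.095) = 0.5379.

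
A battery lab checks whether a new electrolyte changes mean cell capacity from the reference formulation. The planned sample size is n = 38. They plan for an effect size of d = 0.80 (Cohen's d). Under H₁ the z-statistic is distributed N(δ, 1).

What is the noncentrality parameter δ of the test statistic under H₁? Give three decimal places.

δ ≈ 4.932

The noncentrality parameter scales effect size by the design's sample-size factor: δ = d·√n = 0.80 × √38 = 4.9315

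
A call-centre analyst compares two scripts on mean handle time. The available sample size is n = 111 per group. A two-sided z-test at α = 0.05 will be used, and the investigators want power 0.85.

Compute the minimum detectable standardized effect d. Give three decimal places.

Required noncentrality: δ = z_{0.025} + z_{0.15} = 1.960 + 1.036 = 2.996.
(The second rejection-region term Φ(−δ − z_{α/2}) is negligible and dropped.)
δ = d·√(n/2) ⇒ d = δ/√(n/2) = 2.996/√(111/2) = 0.4022.

d ≈ 0.402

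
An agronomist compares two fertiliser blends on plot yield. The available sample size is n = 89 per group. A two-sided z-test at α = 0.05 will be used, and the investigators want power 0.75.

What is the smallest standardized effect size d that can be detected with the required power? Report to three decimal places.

d ≈ 0.395

Need Φ(δ − 1.960) = 0.75, so δ = 1.960 + 0.674 = 2.634.
(Lower-tail contribution to power is negligible for δ > 0.)
δ = d·√(n/2) ⇒ d = δ/√(n/2) = 2.634/√(89/2) = 0.3949.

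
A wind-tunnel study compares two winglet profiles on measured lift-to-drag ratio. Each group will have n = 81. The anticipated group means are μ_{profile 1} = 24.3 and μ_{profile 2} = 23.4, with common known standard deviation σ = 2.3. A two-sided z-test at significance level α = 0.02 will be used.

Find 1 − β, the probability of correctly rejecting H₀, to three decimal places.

Standardized effect: d = |μ_{profile 1} − μ_{profile 2}| / σ = |24.3 − 23.4| / 2.3 = 0.3913
Noncentrality parameter: δ = d·√(n/2) = 0.3913 × √(81/2) = 2.4902
Two-sided α = 0.02 → critical value z_{0.01} = 2.326.
Power = Φ(δ − 2.326) + Φ(−δ − 2.326) = Φ(0.164) + Φ(-4.817) = 0.5651 + 0.0000 = 0.5651.

Power ≈ 0.565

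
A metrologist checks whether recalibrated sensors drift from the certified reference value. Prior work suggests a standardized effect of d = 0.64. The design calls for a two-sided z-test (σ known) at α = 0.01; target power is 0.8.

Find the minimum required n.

For power 0.8 need Φ(δ − z_{0.005}) = 0.8, so δ = z_{0.005} + z_{0.20} = 2.576 + 0.842 = 3.417.
(The Φ(−δ − z_{α/2}) term is vanishingly small for δ > 0 and is dropped in the standard sample-size formula.)
δ = d·√n ⇒ n = (δ/d)² = (3.417 / 0.64)² = 28.51.
Round up to the next whole unit.

n = 29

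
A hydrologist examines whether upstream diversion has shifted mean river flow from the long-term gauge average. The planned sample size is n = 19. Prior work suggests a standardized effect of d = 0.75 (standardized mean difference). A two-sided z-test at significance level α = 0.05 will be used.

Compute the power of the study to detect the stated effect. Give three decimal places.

Power ≈ 0.905

Noncentrality parameter: δ = d·√n = 0.75 × √19 = 3.2692
Two-sided α = 0.05 → critical value z_{0.025} = 1.960.
Power = Φ(δ − 1.960) + Φ(−δ − 1.960) = Φ(1.309) + Φ(-5.229) = 0.9048 + 0.0000 = 0.9048.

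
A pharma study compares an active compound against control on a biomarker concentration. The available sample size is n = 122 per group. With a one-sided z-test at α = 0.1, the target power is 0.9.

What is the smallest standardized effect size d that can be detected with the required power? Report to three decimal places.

Required noncentrality: δ = z_{0.1} + z_{0.10} = 1.282 + 1.282 = 2.563.
δ = d·√(n/2) ⇒ d = δ/√(n/2) = 2.563/√(122/2) = 0.3282.

d ≈ 0.328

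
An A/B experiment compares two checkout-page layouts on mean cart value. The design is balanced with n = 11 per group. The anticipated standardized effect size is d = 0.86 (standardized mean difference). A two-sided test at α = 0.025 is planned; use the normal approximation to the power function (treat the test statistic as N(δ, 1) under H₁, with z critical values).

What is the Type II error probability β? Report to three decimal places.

β ≈ 0.589

Noncentrality parameter: λ = d·√(n/2) = 0.86 × √(11/2) = 2.0169
Two-sided α = 0.025 → critical value z_{0.0125} = 2.241.
Power = Φ(λ − 2.241) + Φ(−λ − 2.241) = Φ(-0.225) + Φ(-4.258) = 0.4112 + 0.0000 = 0.4112.
Type II error: β = 1 − power = 1 − 0.4112 = 0.5888.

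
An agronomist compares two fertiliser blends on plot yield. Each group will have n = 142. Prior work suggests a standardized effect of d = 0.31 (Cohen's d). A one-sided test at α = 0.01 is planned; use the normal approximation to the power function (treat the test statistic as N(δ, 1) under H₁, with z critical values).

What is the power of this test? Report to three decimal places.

Noncentrality parameter: δ = d·√(n/2) = 0.31 × √(142/2) = 2.6121
One-sided α = 0.01 → critical value z_{0.01} = 2.326.
Power = Φ(δ − 2.326) = Φ(0.286) = 0.6125.

Power ≈ 0.612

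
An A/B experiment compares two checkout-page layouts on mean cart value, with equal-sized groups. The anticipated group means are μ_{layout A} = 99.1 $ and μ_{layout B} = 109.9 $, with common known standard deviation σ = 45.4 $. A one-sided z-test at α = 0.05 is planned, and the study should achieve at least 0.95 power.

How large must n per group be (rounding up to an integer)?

n = 383 per group

Standardized effect: d = |μ_{layout A} − μ_{layout B}| / σ = |99.1 − 109.9| / 45.4 = 0.2379
For power 0.95 need Φ(δ − z_{0.05}) = 0.95, so δ = z_{0.05} + z_{0.05} = 1.645 + 1.645 = 3.290.
δ = d·√(n/2) ⇒ n = 2(δ/d)² = 2 × (3.290 / 0.2379)² = 382.48.
Round up to the next whole unit.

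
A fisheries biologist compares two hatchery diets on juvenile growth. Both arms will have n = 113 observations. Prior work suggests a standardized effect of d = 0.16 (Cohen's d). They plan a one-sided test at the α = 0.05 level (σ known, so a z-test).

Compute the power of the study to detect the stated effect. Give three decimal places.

Power ≈ 0.329

Noncentrality parameter: λ = d·√(n/2) = 0.16 × √(113/2) = 1.2027
Critical value for a one-sided test at α = 0.05: z_α = 1.645.
Power = Φ(λ − 1.645) = Φ(-0.442) = 0.3292.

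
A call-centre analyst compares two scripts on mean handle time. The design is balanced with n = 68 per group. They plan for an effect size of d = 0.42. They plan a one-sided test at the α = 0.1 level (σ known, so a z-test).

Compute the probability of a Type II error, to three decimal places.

β ≈ 0.122

Noncentrality parameter: δ = d·√(n/2) = 0.42 × √(68/2) = 2.4490
Critical value for a one-sided test at α = 0.1: z_α = 1.282.
Power = Φ(δ − 1.282) = Φ(1.167) = 0.8785.
Type II error: β = 1 − power = 1 − 0.8785 = 0.1215.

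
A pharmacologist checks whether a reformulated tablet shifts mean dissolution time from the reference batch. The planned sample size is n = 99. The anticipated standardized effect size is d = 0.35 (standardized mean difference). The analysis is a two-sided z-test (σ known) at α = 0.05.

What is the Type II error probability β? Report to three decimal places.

β ≈ 0.064

Noncentrality parameter: δ = d·√n = 0.35 × √99 = 3.4825
Critical value for a two-sided test at α = 0.05: z_{α/2} = 1.960.
Power = Φ(δ − 1.960) + Φ(−δ − 1.960) = Φ(1.522) + Φ(-5.442) = 0.9361 + 0.0000 = 0.9361.
Type II error: β = 1 − power = 1 − 0.9361 = 0.0639.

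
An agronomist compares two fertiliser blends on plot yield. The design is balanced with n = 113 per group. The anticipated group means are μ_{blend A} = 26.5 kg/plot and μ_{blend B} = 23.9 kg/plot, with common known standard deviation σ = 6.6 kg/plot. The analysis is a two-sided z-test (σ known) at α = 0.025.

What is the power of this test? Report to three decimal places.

Standardized effect: d = |μ_{blend A} − μ_{blend B}| / σ = |26.5 − 23.9| / 6.6 = 0.3939
Noncentrality parameter: δ = d·√(n/2) = 0.3939 × √(113/2) = 2.9611
Two-sided α = 0.025 → critical value z_{0.0125} = 2.241.
Power = Φ(δ − 2.241) + Φ(−δ − 2.241) = Φ(0.720) + Φ(-5.203) = 0.7641 + 0.0000 = 0.7641.

Power ≈ 0.764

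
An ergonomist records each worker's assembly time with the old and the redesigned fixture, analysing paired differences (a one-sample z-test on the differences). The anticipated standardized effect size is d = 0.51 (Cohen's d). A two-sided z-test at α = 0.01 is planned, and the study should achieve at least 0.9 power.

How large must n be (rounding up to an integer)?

Set Φ(δ − 2.576) = 0.9; then δ − 2.576 = Φ⁻¹(0.9) = 1.282, giving δ = 3.857.
(Ignoring the negligible lower-tail rejection probability gives the usual closed-form inversion.)
δ = d·√n ⇒ n = (δ/d)² = (3.857 / 0.51)² = 57.21.
Rounding up, n = 58.

n = 58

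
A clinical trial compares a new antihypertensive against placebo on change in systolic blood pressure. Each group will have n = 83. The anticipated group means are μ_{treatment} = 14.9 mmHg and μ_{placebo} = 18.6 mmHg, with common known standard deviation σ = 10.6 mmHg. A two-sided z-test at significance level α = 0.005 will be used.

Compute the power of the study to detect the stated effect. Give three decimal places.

Standardized effect: d = |μ_{treatment} − μ_{placebo}| / σ = |14.9 − 18.6| / 10.6 = 0.3491
Noncentrality parameter: δ = d·√(n/2) = 0.3491 × √(83/2) = 2.2486
Critical value for a two-sided test at α = 0.005: z_{α/2} = 2.807.
Power = Φ(δ − 2.807) + Φ(−δ − 2.807) = Φ(-0.558) + Φ(-5.056) = 0.2883 + 0.0000 = 0.2883.

Power ≈ 0.288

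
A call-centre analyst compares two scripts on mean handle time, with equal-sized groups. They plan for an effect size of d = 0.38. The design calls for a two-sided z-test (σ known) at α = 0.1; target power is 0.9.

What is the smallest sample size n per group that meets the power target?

n = 119 per group

Set Φ(δ − 1.645) = 0.9; then δ − 1.645 = Φ⁻¹(0.9) = 1.282, giving δ = 2.926.
(For δ > 0 the lower-tail rejection region contributes negligibly to power, so the one-term inversion is standard.)
δ = d·√(n/2) ⇒ n = 2(δ/d)² = 2 × (2.926 / 0.38)² = 118.61.
Rounding up, n = 119 per group.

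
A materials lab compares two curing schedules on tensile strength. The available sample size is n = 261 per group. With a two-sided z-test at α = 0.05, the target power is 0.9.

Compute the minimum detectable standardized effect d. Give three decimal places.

Required noncentrality: δ = z_{0.025} + z_{0.10} = 1.960 + 1.282 = 3.242.
(Lower-tail contribution to power is negligible for δ > 0.)
δ = d·√(n/2) ⇒ d = δ/√(n/2) = 3.242/√(261/2) = 0.2838.

d ≈ 0.284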